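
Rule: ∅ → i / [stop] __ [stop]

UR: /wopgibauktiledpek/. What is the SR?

wopigibaukitiledipek

/p/ and /g/ form a stop–stop cluster, so [i] is inserted between them.
/k/ and /t/ form a stop–stop cluster, so [i] is inserted between them.
/d/ and /p/ form a stop–stop cluster, so [i] is inserted between them.
Surface form: [wopigibaukitiledipek].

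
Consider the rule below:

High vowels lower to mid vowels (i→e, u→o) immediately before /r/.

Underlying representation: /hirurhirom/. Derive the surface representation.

/i/ is a high vowel immediately before /r/, so it lowers to [e].
/u/ is a high vowel immediately before /r/, so it lowers to [o].
/i/ is a high vowel immediately before /r/, so it lowers to [e].
Surface form: [herorherom].

herorherom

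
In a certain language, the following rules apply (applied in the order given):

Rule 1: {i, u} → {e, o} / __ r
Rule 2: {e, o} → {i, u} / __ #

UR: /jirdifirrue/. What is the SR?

jerdiferrui

Rule 1 (pre-rhotic lowering): /i/ is a high vowel immediately before /r/, so it lowers to [e]. /i/ is a high vowel immediately before /r/, so it lowers to [e]. /jirdifirrue/ → jerdiferrue.
Rule 2 (final vowel raising): /e/ is a mid vowel in word-final position, so it raises to [i]. /jerdiferrue/ → jerdiferrui.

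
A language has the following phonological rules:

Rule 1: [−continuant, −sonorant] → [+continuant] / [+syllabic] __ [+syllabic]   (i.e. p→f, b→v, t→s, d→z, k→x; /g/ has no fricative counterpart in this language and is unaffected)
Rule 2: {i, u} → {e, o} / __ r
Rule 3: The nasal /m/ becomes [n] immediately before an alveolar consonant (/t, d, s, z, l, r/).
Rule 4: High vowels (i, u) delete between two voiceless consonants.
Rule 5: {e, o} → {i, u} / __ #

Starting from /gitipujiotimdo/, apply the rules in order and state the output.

Rule 1 (intervocalic spirantization): /t/ is a stop between vowels /i/ and /i/, so it spirantizes to the fricative [s]. /p/ is a stop between vowels /i/ and /u/, so it spirantizes to the fricative [f]. /t/ is a stop between vowels /o/ and /i/, so it spirantizes to the fricative [s]. /gitipujiotimdo/ → gisifujiosimdo.
Rule 2 (pre-rhotic lowering): no segment meets the environment; /gisifujiosimdo/ is unchanged.
Rule 3 (nasal place assimilation): /m/ precedes the alveolar consonant /d/, so it assimilates in place to [n]. /gisifujiosimdo/ → gisifujiosindo.
Rule 4 (high vowel syncope): /i/ is a high vowel flanked by voiceless consonants /s/ and /f/, so it deletes. /gisifujiosindo/ → gisfujiosindo.
Rule 5 (final vowel raising): /o/ is a mid vowel in word-final position, so it raises to [u]. /gisfujiosindo/ → gisfujiosindu.

gisfujiosindu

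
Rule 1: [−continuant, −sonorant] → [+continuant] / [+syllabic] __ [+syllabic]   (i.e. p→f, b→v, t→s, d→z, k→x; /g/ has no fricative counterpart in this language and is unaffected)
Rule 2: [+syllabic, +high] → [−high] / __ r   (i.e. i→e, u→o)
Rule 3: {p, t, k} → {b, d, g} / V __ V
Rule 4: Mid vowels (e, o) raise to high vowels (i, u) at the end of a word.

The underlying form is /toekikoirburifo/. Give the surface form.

toexixoerborifu

Rule 1 (intervocalic spirantization): /k/ is a stop between vowels /e/ and /i/, so it spirantizes to the fricative [x]. /k/ is a stop between vowels /i/ and /o/, so it spirantizes to the fricative [x]. /toekikoirburifo/ → toexixoirburifo.
Rule 2 (pre-rhotic lowering): /i/ is a high vowel immediately before /r/, so it lowers to [e]. /u/ is a high vowel immediately before /r/, so it lowers to [o]. /toexixoirburifo/ → toexixoerborifo.
Rule 3 (intervocalic voicing): no segment meets the environment; /toexixoerborifo/ is unchanged.
Rule 4 (final vowel raising): /o/ is a mid vowel in word-final position, so it raises to [u]. /toexixoerborifo/ → toexixoerborifu.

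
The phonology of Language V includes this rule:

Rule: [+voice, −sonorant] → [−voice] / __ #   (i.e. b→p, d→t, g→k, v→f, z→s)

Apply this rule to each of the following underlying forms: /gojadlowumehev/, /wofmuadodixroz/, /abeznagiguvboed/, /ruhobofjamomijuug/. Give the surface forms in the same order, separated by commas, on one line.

gojadlowumehef, wofmuadodixros, abeznagiguvboet, ruhobofjamomijuuk

/gojadlowumehev/: /v/ is a voiced obstruent in word-final position, so it devoices to [f]. → [gojadlowumehef].
/wofmuadodixroz/: /z/ is a voiced obstruent in word-final position, so it devoices to [s]. → [wofmuadodixros].
/abeznagiguvboed/: /d/ is a voiced obstruent in word-final position, so it devoices to [t]. → [abeznagiguvboet].
/ruhobofjamomijuug/: /g/ is a voiced obstruent in word-final position, so it devoices to [k]. → [ruhobofjamomijuuk].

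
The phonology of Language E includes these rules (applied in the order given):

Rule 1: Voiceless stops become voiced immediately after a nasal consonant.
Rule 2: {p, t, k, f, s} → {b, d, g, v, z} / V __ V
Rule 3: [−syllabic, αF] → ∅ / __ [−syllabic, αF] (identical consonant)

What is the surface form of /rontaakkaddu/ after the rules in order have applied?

rondaakadu

Rule 1 (post-nasal voicing): /t/ is a voiceless stop immediately after the nasal /n/, so it voices to [d]. /rontaakkaddu/ → rondaakkaddu.
Rule 2 (intervocalic voicing): no segment meets the environment; /rondaakkaddu/ is unchanged.
Rule 3 (degemination): /kk/ is a geminate; the first /k/ deletes. /dd/ is a geminate; the first /d/ deletes. /rondaakkaddu/ → rondaakadu.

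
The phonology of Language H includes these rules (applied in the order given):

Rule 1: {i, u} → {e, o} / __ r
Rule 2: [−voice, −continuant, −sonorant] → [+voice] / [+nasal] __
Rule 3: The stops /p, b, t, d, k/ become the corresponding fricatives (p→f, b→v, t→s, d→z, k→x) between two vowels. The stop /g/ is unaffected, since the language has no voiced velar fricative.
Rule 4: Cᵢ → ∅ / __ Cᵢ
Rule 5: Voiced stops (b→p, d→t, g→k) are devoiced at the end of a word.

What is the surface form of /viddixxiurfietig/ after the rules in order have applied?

vidixiorfiesik

Rule 1 (pre-rhotic lowering): /u/ is a high vowel immediately before /r/, so it lowers to [o]. /viddixxiurfietig/ → viddixxiorfietig.
Rule 2 (post-nasal voicing): no segment meets the environment; /viddixxiorfietig/ is unchanged.
Rule 3 (intervocalic spirantization): /t/ is a stop between vowels /e/ and /i/, so it spirantizes to the fricative [s]. /viddixxiorfietig/ → viddixxiorfiesig.
Rule 4 (degemination): /dd/ is a geminate; the first /d/ deletes. /xx/ is a geminate; the first /x/ deletes. /viddixxiorfiesig/ → vidixiorfiesig.
Rule 5 (final devoicing): /g/ is a voiced stop in word-final position, so it devoices to [k]. /vidixiorfiesig/ → vidixiorfiesik.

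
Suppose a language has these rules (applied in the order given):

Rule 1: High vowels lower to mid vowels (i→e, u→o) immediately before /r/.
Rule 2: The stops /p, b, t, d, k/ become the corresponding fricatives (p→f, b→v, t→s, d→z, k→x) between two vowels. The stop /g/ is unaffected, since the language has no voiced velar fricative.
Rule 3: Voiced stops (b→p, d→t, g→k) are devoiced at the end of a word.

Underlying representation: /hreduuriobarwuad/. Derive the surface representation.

Rule 1 (pre-rhotic lowering): /u/ is a high vowel immediately before /r/, so it lowers to [o]. /hreduuriobarwuad/ → hreduoriobarwuad.
Rule 2 (intervocalic spirantization): /d/ is a stop between vowels /e/ and /u/, so it spirantizes to the fricative [z]. /b/ is a stop between vowels /o/ and /a/, so it spirantizes to the fricative [v]. /hreduoriobarwuad/ → hrezuoriovarwuad.
Rule 3 (final devoicing): /d/ is a voiced stop in word-final position, so it devoices to [t]. /hrezuoriovarwuad/ → hrezuoriovarwuat.

hrezuoriovarwuat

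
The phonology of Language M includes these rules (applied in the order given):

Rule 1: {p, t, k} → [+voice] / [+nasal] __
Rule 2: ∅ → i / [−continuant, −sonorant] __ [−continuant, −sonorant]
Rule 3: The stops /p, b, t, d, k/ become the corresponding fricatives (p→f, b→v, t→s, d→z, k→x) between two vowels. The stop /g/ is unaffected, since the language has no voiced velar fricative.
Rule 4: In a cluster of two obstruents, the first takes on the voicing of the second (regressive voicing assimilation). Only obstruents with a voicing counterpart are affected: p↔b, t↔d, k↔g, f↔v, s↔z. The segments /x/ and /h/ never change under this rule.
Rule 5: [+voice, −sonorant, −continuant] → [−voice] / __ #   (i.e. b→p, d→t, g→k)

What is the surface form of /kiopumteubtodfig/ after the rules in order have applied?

Rule 1 (post-nasal voicing): /t/ is a voiceless stop immediately after the nasal /m/, so it voices to [d]. /kiopumteubtodfig/ → kiopumdeubtodfig.
Rule 2 (stop-cluster i-epenthesis): /b/ and /t/ form a stop–stop cluster, so [i] is inserted between them. /kiopumdeubtodfig/ → kiopumdeubitodfig.
Rule 3 (intervocalic spirantization): /p/ is a stop between vowels /o/ and /u/, so it spirantizes to the fricative [f]. /b/ is a stop between vowels /u/ and /i/, so it spirantizes to the fricative [v]. /t/ is a stop between vowels /i/ and /o/, so it spirantizes to the fricative [s]. /kiopumdeubitodfig/ → kiofumdeuvisodfig.
Rule 4 (regressive voicing assimilation): /d/ precedes the voiceless obstruent /f/, so it devoices to [t] by assimilation. /kiofumdeuvisodfig/ → kiofumdeuvisotfig.
Rule 5 (final devoicing): /g/ is a voiced stop in word-final position, so it devoices to [k]. /kiofumdeuvisotfig/ → kiofumdeuvisotfik.

kiofumdeuvisotfik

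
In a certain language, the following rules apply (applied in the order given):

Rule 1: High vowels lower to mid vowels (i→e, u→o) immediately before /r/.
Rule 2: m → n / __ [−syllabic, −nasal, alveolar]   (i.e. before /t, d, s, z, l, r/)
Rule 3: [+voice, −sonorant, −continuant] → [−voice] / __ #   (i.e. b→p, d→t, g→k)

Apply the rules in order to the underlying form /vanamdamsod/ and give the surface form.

vanandansot

Rule 1 (pre-rhotic lowering): no segment meets the environment; /vanamdamsod/ is unchanged.
Rule 2 (nasal place assimilation): /m/ precedes the alveolar consonant /d/, so it assimilates in place to [n]. /m/ precedes the alveolar consonant /s/, so it assimilates in place to [n]. /vanamdamsod/ → vanandansod.
Rule 3 (final devoicing): /d/ is a voiced stop in word-final position, so it devoices to [t]. /vanandansod/ → vanandansot.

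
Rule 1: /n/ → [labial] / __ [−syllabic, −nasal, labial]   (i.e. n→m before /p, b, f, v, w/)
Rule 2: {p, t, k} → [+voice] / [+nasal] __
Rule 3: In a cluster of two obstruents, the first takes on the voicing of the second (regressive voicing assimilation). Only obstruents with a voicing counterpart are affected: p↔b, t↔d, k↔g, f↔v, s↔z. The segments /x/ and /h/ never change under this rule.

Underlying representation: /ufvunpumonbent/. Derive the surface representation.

Rule 1 (nasal place assimilation): /n/ precedes the labial consonant /p/, so it assimilates in place to [m]. /n/ precedes the labial consonant /b/, so it assimilates in place to [m]. /ufvunpumonbent/ → ufvumpumombent.
Rule 2 (post-nasal voicing): /p/ is a voiceless stop immediately after the nasal /m/, so it voices to [b]. /t/ is a voiceless stop immediately after the nasal /n/, so it voices to [d]. /ufvumpumombent/ → ufvumbumombend.
Rule 3 (regressive voicing assimilation): /f/ precedes the voiced obstruent /v/, so it voices to [v] by assimilation. /ufvumbumombend/ → uvvumbumombend.

uvvumbumombend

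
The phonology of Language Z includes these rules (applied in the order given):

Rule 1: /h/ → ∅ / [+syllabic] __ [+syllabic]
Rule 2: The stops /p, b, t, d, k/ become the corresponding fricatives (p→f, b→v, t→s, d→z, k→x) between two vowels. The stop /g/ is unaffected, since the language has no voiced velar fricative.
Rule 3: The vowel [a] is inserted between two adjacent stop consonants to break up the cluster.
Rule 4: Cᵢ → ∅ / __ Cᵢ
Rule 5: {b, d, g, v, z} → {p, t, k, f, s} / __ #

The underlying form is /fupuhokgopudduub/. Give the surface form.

Rule 1 (intervocalic h-deletion): /h/ occurs between vowels /u/ and /o/, so it deletes. /fupuhokgopudduub/ → fupuokgopudduub.
Rule 2 (intervocalic spirantization): /p/ is a stop between vowels /u/ and /u/, so it spirantizes to the fricative [f]. /p/ is a stop between vowels /o/ and /u/, so it spirantizes to the fricative [f]. /fupuokgopudduub/ → fufuokgofudduub.
Rule 3 (stop-cluster a-epenthesis): /k/ and /g/ form a stop–stop cluster, so [a] is inserted between them. /d/ and /d/ form a stop–stop cluster, so [a] is inserted between them. /fufuokgofudduub/ → fufuokagofudaduub.
Rule 4 (degemination): no segment meets the environment; /fufuokagofudaduub/ is unchanged.
Rule 5 (final devoicing): /b/ is a voiced obstruent in word-final position, so it devoices to [p]. /fufuokagofudaduub/ → fufuokagofudaduup.

fufuokagofudaduup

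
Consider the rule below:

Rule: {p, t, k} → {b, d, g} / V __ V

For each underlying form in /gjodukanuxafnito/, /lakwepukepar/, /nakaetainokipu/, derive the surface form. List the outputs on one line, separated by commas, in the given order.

/gjodukanuxafnito/: /k/ is a voiceless stop between vowels /u/ and /a/, so it voices to [g]. /t/ is a voiceless stop between vowels /i/ and /o/, so it voices to [d]. → [gjoduganuxafnido].
/lakwepukepar/: /p/ is a voiceless stop between vowels /e/ and /u/, so it voices to [b]. /k/ is a voiceless stop between vowels /u/ and /e/, so it voices to [g]. /p/ is a voiceless stop between vowels /e/ and /a/, so it voices to [b]. → [lakwebugebar].
/nakaetainokipu/: /k/ is a voiceless stop between vowels /a/ and /a/, so it voices to [g]. /t/ is a voiceless stop between vowels /e/ and /a/, so it voices to [d]. /k/ is a voiceless stop between vowels /o/ and /i/, so it voices to [g]. /p/ is a voiceless stop between vowels /i/ and /u/, so it voices to [b]. → [nagaedainogibu].

gjoduganuxafnido, lakwebugebar, nagaedainogibu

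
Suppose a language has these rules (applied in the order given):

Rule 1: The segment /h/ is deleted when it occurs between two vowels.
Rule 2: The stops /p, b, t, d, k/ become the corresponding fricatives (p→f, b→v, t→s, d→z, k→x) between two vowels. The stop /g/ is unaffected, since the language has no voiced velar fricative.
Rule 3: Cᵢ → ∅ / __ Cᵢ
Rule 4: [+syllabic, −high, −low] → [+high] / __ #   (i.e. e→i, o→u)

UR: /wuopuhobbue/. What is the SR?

wuofuobui

Rule 1 (intervocalic h-deletion): /h/ occurs between vowels /u/ and /o/, so it deletes. /wuopuhobbue/ → wuopuobbue.
Rule 2 (intervocalic spirantization): /p/ is a stop between vowels /o/ and /u/, so it spirantizes to the fricative [f]. /wuopuobbue/ → wuofuobbue.
Rule 3 (degemination): /bb/ is a geminate; the first /b/ deletes. /wuofuobbue/ → wuofuobue.
Rule 4 (final vowel raising): /e/ is a mid vowel in word-final position, so it raises to [i]. /wuofuobue/ → wuofuobui.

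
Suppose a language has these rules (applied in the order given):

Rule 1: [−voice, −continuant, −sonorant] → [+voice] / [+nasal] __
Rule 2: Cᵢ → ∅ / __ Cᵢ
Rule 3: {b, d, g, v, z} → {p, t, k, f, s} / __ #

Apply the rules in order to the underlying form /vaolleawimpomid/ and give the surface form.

Rule 1 (post-nasal voicing): /p/ is a voiceless stop immediately after the nasal /m/, so it voices to [b]. /vaolleawimpomid/ → vaolleawimbomid.
Rule 2 (degemination): /ll/ is a geminate; the first /l/ deletes. /vaolleawimbomid/ → vaoleawimbomid.
Rule 3 (final devoicing): /d/ is a voiced obstruent in word-final position, so it devoices to [t]. /vaoleawimbomid/ → vaoleawimbomit.

vaoleawimbomit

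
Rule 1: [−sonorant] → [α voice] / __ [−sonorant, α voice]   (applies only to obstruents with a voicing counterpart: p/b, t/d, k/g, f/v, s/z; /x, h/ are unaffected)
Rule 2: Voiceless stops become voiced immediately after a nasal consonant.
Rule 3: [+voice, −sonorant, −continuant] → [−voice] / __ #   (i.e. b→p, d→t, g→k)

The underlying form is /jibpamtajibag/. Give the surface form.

jippamdajibak

Rule 1 (regressive voicing assimilation): /b/ precedes the voiceless obstruent /p/, so it devoices to [p] by assimilation. /jibpamtajibag/ → jippamtajibag.
Rule 2 (post-nasal voicing): /t/ is a voiceless stop immediately after the nasal /m/, so it voices to [d]. /jippamtajibag/ → jippamdajibag.
Rule 3 (final devoicing): /g/ is a voiced stop in word-final position, so it devoices to [k]. /jippamdajibag/ → jippamdajibak.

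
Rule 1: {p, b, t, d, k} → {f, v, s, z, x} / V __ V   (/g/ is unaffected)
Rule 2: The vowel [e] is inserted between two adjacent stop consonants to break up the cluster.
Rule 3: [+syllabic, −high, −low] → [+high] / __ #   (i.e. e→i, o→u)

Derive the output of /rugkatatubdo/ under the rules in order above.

rugekasasubedu

Rule 1 (intervocalic spirantization): /t/ is a stop between vowels /a/ and /a/, so it spirantizes to the fricative [s]. /t/ is a stop between vowels /a/ and /u/, so it spirantizes to the fricative [s]. /rugkatatubdo/ → rugkasasubdo.
Rule 2 (stop-cluster e-epenthesis): /g/ and /k/ form a stop–stop cluster, so [e] is inserted between them. /b/ and /d/ form a stop–stop cluster, so [e] is inserted between them. /rugkasasubdo/ → rugekasasubedo.
Rule 3 (final vowel raising): /o/ is a mid vowel in word-final position, so it raises to [u]. /rugekasasubedo/ → rugekasasubedu.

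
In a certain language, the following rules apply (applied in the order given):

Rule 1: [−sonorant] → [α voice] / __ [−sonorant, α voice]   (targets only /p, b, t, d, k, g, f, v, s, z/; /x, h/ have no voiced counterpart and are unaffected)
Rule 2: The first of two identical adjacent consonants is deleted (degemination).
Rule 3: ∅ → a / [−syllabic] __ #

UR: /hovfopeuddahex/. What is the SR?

Rule 1 (regressive voicing assimilation): /v/ precedes the voiceless obstruent /f/, so it devoices to [f] by assimilation. /hovfopeuddahex/ → hoffopeuddahex.
Rule 2 (degemination): /ff/ is a geminate; the first /f/ deletes. /dd/ is a geminate; the first /d/ deletes. /hoffopeuddahex/ → hofopeudahex.
Rule 3 (final a-epenthesis): the form ends in the consonant /x/, so [a] is inserted word-finally. /hofopeudahex/ → hofopeudahexa.

hofopeudahexa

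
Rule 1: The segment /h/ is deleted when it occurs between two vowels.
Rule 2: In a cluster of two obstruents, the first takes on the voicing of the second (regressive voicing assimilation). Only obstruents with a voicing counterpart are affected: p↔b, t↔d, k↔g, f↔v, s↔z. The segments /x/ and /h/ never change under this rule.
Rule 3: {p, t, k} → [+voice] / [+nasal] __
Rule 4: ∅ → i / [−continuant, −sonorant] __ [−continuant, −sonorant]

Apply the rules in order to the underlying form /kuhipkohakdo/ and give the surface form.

kuipikoagido

Rule 1 (intervocalic h-deletion): /h/ occurs between vowels /u/ and /i/, so it deletes. /h/ occurs between vowels /o/ and /a/, so it deletes. /kuhipkohakdo/ → kuipkoakdo.
Rule 2 (regressive voicing assimilation): /k/ precedes the voiced obstruent /d/, so it voices to [g] by assimilation. /kuipkoakdo/ → kuipkoagdo.
Rule 3 (post-nasal voicing): no segment meets the environment; /kuipkoagdo/ is unchanged.
Rule 4 (stop-cluster i-epenthesis): /p/ and /k/ form a stop–stop cluster, so [i] is inserted between them. /g/ and /d/ form a stop–stop cluster, so [i] is inserted between them. /kuipkoagdo/ → kuipikoagido.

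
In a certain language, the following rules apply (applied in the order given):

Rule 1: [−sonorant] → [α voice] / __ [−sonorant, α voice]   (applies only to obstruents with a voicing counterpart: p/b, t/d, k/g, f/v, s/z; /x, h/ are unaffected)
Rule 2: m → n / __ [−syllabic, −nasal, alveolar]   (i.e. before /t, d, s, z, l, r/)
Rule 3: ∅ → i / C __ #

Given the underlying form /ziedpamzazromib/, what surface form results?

Rule 1 (regressive voicing assimilation): /d/ precedes the voiceless obstruent /p/, so it devoices to [t] by assimilation. /ziedpamzazromib/ → zietpamzazromib.
Rule 2 (nasal place assimilation): /m/ precedes the alveolar consonant /z/, so it assimilates in place to [n]. /zietpamzazromib/ → zietpanzazromib.
Rule 3 (final i-epenthesis): the form ends in the consonant /b/, so [i] is inserted word-finally. /zietpanzazromib/ → zietpanzazromibi.

zietpanzazromibi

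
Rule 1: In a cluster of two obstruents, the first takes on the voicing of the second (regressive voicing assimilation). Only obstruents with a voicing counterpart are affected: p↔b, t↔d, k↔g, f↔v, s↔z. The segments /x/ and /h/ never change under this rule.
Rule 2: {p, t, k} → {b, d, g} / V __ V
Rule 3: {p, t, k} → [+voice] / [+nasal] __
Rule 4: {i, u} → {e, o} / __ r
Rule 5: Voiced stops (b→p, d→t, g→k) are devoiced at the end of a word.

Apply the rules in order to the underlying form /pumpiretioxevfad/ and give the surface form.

Rule 1 (regressive voicing assimilation): /v/ precedes the voiceless obstruent /f/, so it devoices to [f] by assimilation. /pumpiretioxevfad/ → pumpiretioxeffad.
Rule 2 (intervocalic voicing): /t/ is a voiceless stop between vowels /e/ and /i/, so it voices to [d]. /pumpiretioxeffad/ → pumpiredioxeffad.
Rule 3 (post-nasal voicing): /p/ is a voiceless stop immediately after the nasal /m/, so it voices to [b]. /pumpiredioxeffad/ → pumbiredioxeffad.
Rule 4 (pre-rhotic lowering): /i/ is a high vowel immediately before /r/, so it lowers to [e]. /pumbiredioxeffad/ → pumberedioxeffad.
Rule 5 (final devoicing): /d/ is a voiced stop in word-final position, so it devoices to [t]. /pumberedioxeffad/ → pumberedioxeffat.

pumberedioxeffat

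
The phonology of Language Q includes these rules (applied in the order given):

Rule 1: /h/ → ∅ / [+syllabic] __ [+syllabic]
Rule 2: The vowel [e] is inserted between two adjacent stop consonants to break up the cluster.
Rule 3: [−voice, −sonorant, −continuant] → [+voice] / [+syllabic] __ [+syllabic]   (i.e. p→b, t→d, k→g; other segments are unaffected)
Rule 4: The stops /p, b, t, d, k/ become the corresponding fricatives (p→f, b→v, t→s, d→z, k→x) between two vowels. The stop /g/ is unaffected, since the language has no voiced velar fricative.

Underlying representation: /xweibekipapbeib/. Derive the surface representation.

xweivegivaveveib

Rule 1 (intervocalic h-deletion): no segment meets the environment; /xweibekipapbeib/ is unchanged.
Rule 2 (stop-cluster e-epenthesis): /p/ and /b/ form a stop–stop cluster, so [e] is inserted between them. /xweibekipapbeib/ → xweibekipapebeib.
Rule 3 (intervocalic voicing): /k/ is a voiceless stop between vowels /e/ and /i/, so it voices to [g]. /p/ is a voiceless stop between vowels /i/ and /a/, so it voices to [b]. /p/ is a voiceless stop between vowels /a/ and /e/, so it voices to [b]. /xweibekipapebeib/ → xweibegibabebeib.
Rule 4 (intervocalic spirantization): /b/ is a stop between vowels /i/ and /e/, so it spirantizes to the fricative [v]. /b/ is a stop between vowels /i/ and /a/, so it spirantizes to the fricative [v]. /b/ is a stop between vowels /a/ and /e/, so it spirantizes to the fricative [v]. /b/ is a stop between vowels /e/ and /e/, so it spirantizes to the fricative [v]. /xweibegibabebeib/ → xweivegivaveveib.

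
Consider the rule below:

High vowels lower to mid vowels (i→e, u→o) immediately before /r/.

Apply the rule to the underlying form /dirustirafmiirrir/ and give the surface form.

/i/ is a high vowel immediately before /r/, so it lowers to [e].
/i/ is a high vowel immediately before /r/, so it lowers to [e].
/i/ is a high vowel immediately before /r/, so it lowers to [e].
/i/ is a high vowel immediately before /r/, so it lowers to [e].
The other instances of /u/, /i/ do not occur in the required environment and remain unchanged.
Surface form: [derusterafmierrer].

derusterafmierrer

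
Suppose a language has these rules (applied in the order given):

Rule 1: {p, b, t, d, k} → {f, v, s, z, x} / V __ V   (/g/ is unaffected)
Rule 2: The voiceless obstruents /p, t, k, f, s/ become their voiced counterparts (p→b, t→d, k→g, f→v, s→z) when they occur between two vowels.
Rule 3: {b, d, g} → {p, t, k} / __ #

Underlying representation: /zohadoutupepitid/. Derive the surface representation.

Rule 1 (intervocalic spirantization): /d/ is a stop between vowels /a/ and /o/, so it spirantizes to the fricative [z]. /t/ is a stop between vowels /u/ and /u/, so it spirantizes to the fricative [s]. /p/ is a stop between vowels /u/ and /e/, so it spirantizes to the fricative [f]. /p/ is a stop between vowels /e/ and /i/, so it spirantizes to the fricative [f]. /t/ is a stop between vowels /i/ and /i/, so it spirantizes to the fricative [s]. /zohadoutupepitid/ → zohazousufefisid.
Rule 2 (intervocalic voicing): /s/ is a voiceless obstruent between vowels /u/ and /u/, so it voices to [z]. /f/ is a voiceless obstruent between vowels /u/ and /e/, so it voices to [v]. /f/ is a voiceless obstruent between vowels /e/ and /i/, so it voices to [v]. /s/ is a voiceless obstruent between vowels /i/ and /i/, so it voices to [z]. /zohazousufefisid/ → zohazouzuvevizid.
Rule 3 (final devoicing): /d/ is a voiced stop in word-final position, so it devoices to [t]. /zohazouzuvevizid/ → zohazouzuvevizit.

zohazouzuvevizit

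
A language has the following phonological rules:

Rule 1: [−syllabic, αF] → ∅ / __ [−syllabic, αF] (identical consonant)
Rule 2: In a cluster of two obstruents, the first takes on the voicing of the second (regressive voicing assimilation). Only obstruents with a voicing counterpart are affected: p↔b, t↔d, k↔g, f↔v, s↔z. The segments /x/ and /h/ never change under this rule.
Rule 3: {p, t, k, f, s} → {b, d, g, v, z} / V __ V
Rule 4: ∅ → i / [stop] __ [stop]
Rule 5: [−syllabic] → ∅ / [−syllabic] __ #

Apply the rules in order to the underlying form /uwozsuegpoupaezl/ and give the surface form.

Rule 1 (degemination): no segment meets the environment; /uwozsuegpoupaezl/ is unchanged.
Rule 2 (regressive voicing assimilation): /z/ precedes the voiceless obstruent /s/, so it devoices to [s] by assimilation. /g/ precedes the voiceless obstruent /p/, so it devoices to [k] by assimilation. /uwozsuegpoupaezl/ → uwossuekpoupaezl.
Rule 3 (intervocalic voicing): /p/ is a voiceless obstruent between vowels /u/ and /a/, so it voices to [b]. /uwossuekpoupaezl/ → uwossuekpoubaezl.
Rule 4 (stop-cluster i-epenthesis): /k/ and /p/ form a stop–stop cluster, so [i] is inserted between them. /uwossuekpoubaezl/ → uwossuekipoubaezl.
Rule 5 (final cluster simplification): /l/ is the second consonant of a word-final cluster /zl/, so it deletes. /uwossuekipoubaezl/ → uwossuekipoubaez.

uwossuekipoubaez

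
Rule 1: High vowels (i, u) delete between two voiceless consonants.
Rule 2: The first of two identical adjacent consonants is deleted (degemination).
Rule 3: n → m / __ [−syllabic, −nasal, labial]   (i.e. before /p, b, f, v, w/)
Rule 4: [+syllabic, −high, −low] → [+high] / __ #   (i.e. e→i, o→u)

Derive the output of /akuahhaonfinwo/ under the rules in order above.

akuahaomfimwu

Rule 1 (high vowel syncope): no segment meets the environment; /akuahhaonfinwo/ is unchanged.
Rule 2 (degemination): /hh/ is a geminate; the first /h/ deletes. /akuahhaonfinwo/ → akuahaonfinwo.
Rule 3 (nasal place assimilation): /n/ precedes the labial consonant /f/, so it assimilates in place to [m]. /n/ precedes the labial consonant /w/, so it assimilates in place to [m]. /akuahaonfinwo/ → akuahaomfimwo.
Rule 4 (final vowel raising): /o/ is a mid vowel in word-final position, so it raises to [u]. /akuahaomfimwo/ → akuahaomfimwu.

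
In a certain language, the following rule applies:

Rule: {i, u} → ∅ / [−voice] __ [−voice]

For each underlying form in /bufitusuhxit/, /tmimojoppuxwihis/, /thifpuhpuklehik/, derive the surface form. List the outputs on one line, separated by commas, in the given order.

buftshxt, tmimojoppxwihs, thfphpklehk

/bufitusuhxit/: /i/ is a high vowel flanked by voiceless consonants /f/ and /t/, so it deletes. /u/ is a high vowel flanked by voiceless consonants /t/ and /s/, so it deletes. /u/ is a high vowel flanked by voiceless consonants /s/ and /h/, so it deletes. /i/ is a high vowel flanked by voiceless consonants /x/ and /t/, so it deletes. → [buftshxt].
/tmimojoppuxwihis/: /u/ is a high vowel flanked by voiceless consonants /p/ and /x/, so it deletes. /i/ is a high vowel flanked by voiceless consonants /h/ and /s/, so it deletes. → [tmimojoppxwihs].
/thifpuhpuklehik/: /i/ is a high vowel flanked by voiceless consonants /h/ and /f/, so it deletes. /u/ is a high vowel flanked by voiceless consonants /p/ and /h/, so it deletes. /u/ is a high vowel flanked by voiceless consonants /p/ and /k/, so it deletes. /i/ is a high vowel flanked by voiceless consonants /h/ and /k/, so it deletes. → [thfphpklehk].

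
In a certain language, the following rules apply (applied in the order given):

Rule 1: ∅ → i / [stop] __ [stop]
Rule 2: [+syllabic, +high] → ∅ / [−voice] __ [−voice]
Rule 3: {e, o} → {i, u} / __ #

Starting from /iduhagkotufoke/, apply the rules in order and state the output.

iduhagikotfoki

Rule 1 (stop-cluster i-epenthesis): /g/ and /k/ form a stop–stop cluster, so [i] is inserted between them. /iduhagkotufoke/ → iduhagikotufoke.
Rule 2 (high vowel syncope): /u/ is a high vowel flanked by voiceless consonants /t/ and /f/, so it deletes. /iduhagikotufoke/ → iduhagikotfoke.
Rule 3 (final vowel raising): /e/ is a mid vowel in word-final position, so it raises to [i]. /iduhagikotfoke/ → iduhagikotfoki.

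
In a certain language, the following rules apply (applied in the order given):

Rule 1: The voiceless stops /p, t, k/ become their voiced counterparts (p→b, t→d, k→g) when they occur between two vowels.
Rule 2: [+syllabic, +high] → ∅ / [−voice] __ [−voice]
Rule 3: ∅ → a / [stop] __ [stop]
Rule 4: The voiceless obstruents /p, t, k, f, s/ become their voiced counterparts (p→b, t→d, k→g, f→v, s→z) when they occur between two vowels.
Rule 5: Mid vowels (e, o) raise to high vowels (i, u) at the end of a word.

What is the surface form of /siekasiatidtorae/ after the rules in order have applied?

Rule 1 (intervocalic voicing): /k/ is a voiceless stop between vowels /e/ and /a/, so it voices to [g]. /t/ is a voiceless stop between vowels /a/ and /i/, so it voices to [d]. /siekasiatidtorae/ → siegasiadidtorae.
Rule 2 (high vowel syncope): no segment meets the environment; /siegasiadidtorae/ is unchanged.
Rule 3 (stop-cluster a-epenthesis): /d/ and /t/ form a stop–stop cluster, so [a] is inserted between them. /siegasiadidtorae/ → siegasiadidatorae.
Rule 4 (intervocalic voicing): /s/ is a voiceless obstruent between vowels /a/ and /i/, so it voices to [z]. /t/ is a voiceless obstruent between vowels /a/ and /o/, so it voices to [d]. /siegasiadidatorae/ → siegaziadidadorae.
Rule 5 (final vowel raising): /e/ is a mid vowel in word-final position, so it raises to [i]. /siegaziadidadorae/ → siegaziadidadorai.

siegaziadidadorai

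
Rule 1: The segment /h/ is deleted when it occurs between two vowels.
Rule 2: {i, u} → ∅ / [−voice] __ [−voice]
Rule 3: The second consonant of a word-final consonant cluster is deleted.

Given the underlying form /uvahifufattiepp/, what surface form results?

Rule 1 (intervocalic h-deletion): /h/ occurs between vowels /a/ and /i/, so it deletes. /uvahifufattiepp/ → uvaifufattiepp.
Rule 2 (high vowel syncope): /u/ is a high vowel flanked by voiceless consonants /f/ and /f/, so it deletes. /uvaifufattiepp/ → uvaiffattiepp.
Rule 3 (final cluster simplification): /p/ is the second consonant of a word-final cluster /pp/, so it deletes. /uvaiffattiepp/ → uvaiffattiep.

uvaiffattiep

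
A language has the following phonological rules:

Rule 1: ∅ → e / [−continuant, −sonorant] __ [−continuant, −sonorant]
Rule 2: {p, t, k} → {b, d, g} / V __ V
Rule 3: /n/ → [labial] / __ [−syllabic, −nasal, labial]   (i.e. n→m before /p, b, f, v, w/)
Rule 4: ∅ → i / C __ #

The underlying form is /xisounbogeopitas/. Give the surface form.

Rule 1 (stop-cluster e-epenthesis): no segment meets the environment; /xisounbogeopitas/ is unchanged.
Rule 2 (intervocalic voicing): /p/ is a voiceless stop between vowels /o/ and /i/, so it voices to [b]. /t/ is a voiceless stop between vowels /i/ and /a/, so it voices to [d]. /xisounbogeopitas/ → xisounbogeobidas.
Rule 3 (nasal place assimilation): /n/ precedes the labial consonant /b/, so it assimilates in place to [m]. /xisounbogeobidas/ → xisoumbogeobidas.
Rule 4 (final i-epenthesis): the form ends in the consonant /s/, so [i] is inserted word-finally. /xisoumbogeobidas/ → xisoumbogeobidasi.

xisoumbogeobidasi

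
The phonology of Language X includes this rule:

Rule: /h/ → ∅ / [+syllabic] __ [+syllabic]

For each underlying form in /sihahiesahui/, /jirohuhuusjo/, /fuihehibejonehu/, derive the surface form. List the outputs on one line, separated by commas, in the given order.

siaiesaui, jirouuusjo, fuieibejoneu

/sihahiesahui/: /h/ occurs between vowels /i/ and /a/, so it deletes. /h/ occurs between vowels /a/ and /i/, so it deletes. /h/ occurs between vowels /a/ and /u/, so it deletes. → [siaiesaui].
/jirohuhuusjo/: /h/ occurs between vowels /o/ and /u/, so it deletes. /h/ occurs between vowels /u/ and /u/, so it deletes. → [jirouuusjo].
/fuihehibejonehu/: /h/ occurs between vowels /i/ and /e/, so it deletes. /h/ occurs between vowels /e/ and /i/, so it deletes. /h/ occurs between vowels /e/ and /u/, so it deletes. → [fuieibejoneu].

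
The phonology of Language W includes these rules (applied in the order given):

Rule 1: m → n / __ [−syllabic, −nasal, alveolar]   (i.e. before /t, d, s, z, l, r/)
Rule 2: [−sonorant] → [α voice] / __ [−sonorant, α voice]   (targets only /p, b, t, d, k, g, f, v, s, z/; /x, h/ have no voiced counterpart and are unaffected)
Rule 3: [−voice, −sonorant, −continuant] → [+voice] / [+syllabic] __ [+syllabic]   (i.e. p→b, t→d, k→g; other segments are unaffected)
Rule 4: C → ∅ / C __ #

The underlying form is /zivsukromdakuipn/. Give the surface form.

Rule 1 (nasal place assimilation): /m/ precedes the alveolar consonant /d/, so it assimilates in place to [n]. /zivsukromdakuipn/ → zivsukrondakuipn.
Rule 2 (regressive voicing assimilation): /v/ precedes the voiceless obstruent /s/, so it devoices to [f] by assimilation. /zivsukrondakuipn/ → zifsukrondakuipn.
Rule 3 (intervocalic voicing): /k/ is a voiceless stop between vowels /a/ and /u/, so it voices to [g]. /zifsukrondakuipn/ → zifsukrondaguipn.
Rule 4 (final cluster simplification): /n/ is the second consonant of a word-final cluster /pn/, so it deletes. /zifsukrondaguipn/ → zifsukrondaguip.

zifsukrondaguip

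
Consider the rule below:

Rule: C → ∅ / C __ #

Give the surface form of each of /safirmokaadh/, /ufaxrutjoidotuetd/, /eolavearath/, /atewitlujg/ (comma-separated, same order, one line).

safirmokaad, ufaxrutjoidotuet, eolavearat, atewitluj

/safirmokaadh/: /h/ is the second consonant of a word-final cluster /dh/, so it deletes. → [safirmokaad].
/ufaxrutjoidotuetd/: /d/ is the second consonant of a word-final cluster /td/, so it deletes. → [ufaxrutjoidotuet].
/eolavearath/: /h/ is the second consonant of a word-final cluster /th/, so it deletes. → [eolavearat].
/atewitlujg/: /g/ is the second consonant of a word-final cluster /jg/, so it deletes. → [atewitluj].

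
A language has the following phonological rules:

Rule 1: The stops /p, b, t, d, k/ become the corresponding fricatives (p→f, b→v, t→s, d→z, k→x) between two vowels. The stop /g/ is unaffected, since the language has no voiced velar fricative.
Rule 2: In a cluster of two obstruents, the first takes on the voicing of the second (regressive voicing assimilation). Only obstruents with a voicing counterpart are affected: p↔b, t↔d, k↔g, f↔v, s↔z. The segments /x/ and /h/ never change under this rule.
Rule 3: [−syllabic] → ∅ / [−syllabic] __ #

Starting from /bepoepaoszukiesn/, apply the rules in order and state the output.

befoefaozzuxies

Rule 1 (intervocalic spirantization): /p/ is a stop between vowels /e/ and /o/, so it spirantizes to the fricative [f]. /p/ is a stop between vowels /e/ and /a/, so it spirantizes to the fricative [f]. /k/ is a stop between vowels /u/ and /i/, so it spirantizes to the fricative [x]. /bepoepaoszukiesn/ → befoefaoszuxiesn.
Rule 2 (regressive voicing assimilation): /s/ precedes the voiced obstruent /z/, so it voices to [z] by assimilation. /befoefaoszuxiesn/ → befoefaozzuxiesn.
Rule 3 (final cluster simplification): /n/ is the second consonant of a word-final cluster /sn/, so it deletes. /befoefaozzuxiesn/ → befoefaozzuxies.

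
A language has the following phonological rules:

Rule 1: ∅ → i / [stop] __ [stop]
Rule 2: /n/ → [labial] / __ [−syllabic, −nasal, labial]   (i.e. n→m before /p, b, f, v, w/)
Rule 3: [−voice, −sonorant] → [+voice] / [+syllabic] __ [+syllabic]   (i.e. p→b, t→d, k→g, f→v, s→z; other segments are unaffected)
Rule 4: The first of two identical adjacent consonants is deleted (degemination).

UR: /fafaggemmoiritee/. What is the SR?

favagigemoiridee

Rule 1 (stop-cluster i-epenthesis): /g/ and /g/ form a stop–stop cluster, so [i] is inserted between them. /fafaggemmoiritee/ → fafagigemmoiritee.
Rule 2 (nasal place assimilation): no segment meets the environment; /fafagigemmoiritee/ is unchanged.
Rule 3 (intervocalic voicing): /f/ is a voiceless obstruent between vowels /a/ and /a/, so it voices to [v]. /t/ is a voiceless obstruent between vowels /i/ and /e/, so it voices to [d]. /fafagigemmoiritee/ → favagigemmoiridee.
Rule 4 (degemination): /mm/ is a geminate; the first /m/ deletes. /favagigemmoiridee/ → favagigemoiridee.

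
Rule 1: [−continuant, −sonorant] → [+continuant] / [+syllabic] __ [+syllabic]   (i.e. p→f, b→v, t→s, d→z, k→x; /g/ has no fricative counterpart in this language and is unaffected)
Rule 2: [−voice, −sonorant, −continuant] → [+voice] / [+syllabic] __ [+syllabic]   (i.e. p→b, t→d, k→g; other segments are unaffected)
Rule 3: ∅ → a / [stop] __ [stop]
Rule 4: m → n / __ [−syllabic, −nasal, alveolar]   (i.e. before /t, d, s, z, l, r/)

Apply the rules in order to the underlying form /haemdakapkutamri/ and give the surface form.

haendaxapakusanri

Rule 1 (intervocalic spirantization): /k/ is a stop between vowels /a/ and /a/, so it spirantizes to the fricative [x]. /t/ is a stop between vowels /u/ and /a/, so it spirantizes to the fricative [s]. /haemdakapkutamri/ → haemdaxapkusamri.
Rule 2 (intervocalic voicing): no segment meets the environment; /haemdaxapkusamri/ is unchanged.
Rule 3 (stop-cluster a-epenthesis): /p/ and /k/ form a stop–stop cluster, so [a] is inserted between them. /haemdaxapkusamri/ → haemdaxapakusamri.
Rule 4 (nasal place assimilation): /m/ precedes the alveolar consonant /d/, so it assimilates in place to [n]. /m/ precedes the alveolar consonant /r/, so it assimilates in place to [n]. /haemdaxapakusamri/ → haendaxapakusanri.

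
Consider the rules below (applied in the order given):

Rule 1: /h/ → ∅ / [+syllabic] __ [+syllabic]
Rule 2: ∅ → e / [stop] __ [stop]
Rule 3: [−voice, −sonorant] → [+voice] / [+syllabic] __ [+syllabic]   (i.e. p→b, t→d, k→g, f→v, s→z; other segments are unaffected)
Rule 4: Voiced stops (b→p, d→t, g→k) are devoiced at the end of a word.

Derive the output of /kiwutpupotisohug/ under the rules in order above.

Rule 1 (intervocalic h-deletion): /h/ occurs between vowels /o/ and /u/, so it deletes. /kiwutpupotisohug/ → kiwutpupotisoug.
Rule 2 (stop-cluster e-epenthesis): /t/ and /p/ form a stop–stop cluster, so [e] is inserted between them. /kiwutpupotisoug/ → kiwutepupotisoug.
Rule 3 (intervocalic voicing): /t/ is a voiceless obstruent between vowels /u/ and /e/, so it voices to [d]. /p/ is a voiceless obstruent between vowels /e/ and /u/, so it voices to [b]. /p/ is a voiceless obstruent between vowels /u/ and /o/, so it voices to [b]. /t/ is a voiceless obstruent between vowels /o/ and /i/, so it voices to [d]. /s/ is a voiceless obstruent between vowels /i/ and /o/, so it voices to [z]. /kiwutepupotisoug/ → kiwudebubodizoug.
Rule 4 (final devoicing): /g/ is a voiced stop in word-final position, so it devoices to [k]. /kiwudebubodizoug/ → kiwudebubodizouk.

kiwudebubodizouk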